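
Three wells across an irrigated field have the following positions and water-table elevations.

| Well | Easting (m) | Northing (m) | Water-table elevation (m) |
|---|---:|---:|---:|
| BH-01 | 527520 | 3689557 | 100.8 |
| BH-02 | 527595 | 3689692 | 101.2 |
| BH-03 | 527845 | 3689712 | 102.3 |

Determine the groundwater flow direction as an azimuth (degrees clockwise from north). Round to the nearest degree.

Three-point gradient (reference BH-01): Δ to BH-02 = (75, 135, +0.4), Δ to BH-03 = (325, 155, +1.5).
∂h/∂x = +0.004357, ∂h/∂y = +0.0005426 (det = -32250).
Flow direction (−∇h) has components (-0.004357 E, -0.0005426 N).
Azimuth = atan2(E, N) = atan2(-0.004357, -0.0005426) = 262.9° ≈ 263°.

263°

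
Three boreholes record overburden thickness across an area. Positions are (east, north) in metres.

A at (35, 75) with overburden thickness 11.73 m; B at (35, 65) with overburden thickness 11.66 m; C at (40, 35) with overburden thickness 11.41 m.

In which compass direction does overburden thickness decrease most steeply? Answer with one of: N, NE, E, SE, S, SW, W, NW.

SE

Taking A as reference: B−A = (0, -10, -0.07); C−A = (5, -40, -0.32).
Determinant of the coordinate differences = 0·(-40) − 5·(-10) = 50.
∂d/∂x = [(-0.07)·(-40) − (-0.32)·(-10)] / 50 = -0.008000
∂d/∂y = [0·(-0.32) − 5·(-0.07)] / 50 = +0.007000
Steepest decrease is along −∇f = (+0.008000 E, -0.007000 N) → southeast.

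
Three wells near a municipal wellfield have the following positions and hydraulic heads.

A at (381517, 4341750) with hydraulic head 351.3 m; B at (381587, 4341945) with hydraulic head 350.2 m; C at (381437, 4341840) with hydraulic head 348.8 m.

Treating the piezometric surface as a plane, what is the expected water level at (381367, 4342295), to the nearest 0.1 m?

342.1 m

Taking A as reference: B−A = (70, 195, -1.1); C−A = (-80, 90, -2.5).
Determinant of the coordinate differences = 70·90 − (-80)·195 = 21900.
∂h/∂x = [(-1.1)·90 − (-2.5)·195] / 21900 = +0.01774
∂h/∂y = [70·(-2.5) − (-80)·(-1.1)] / 21900 = -0.01201
h(381367, 4342295) = 351.3 + (+0.01774)·(-150) + (-0.01201)·(545) = 351.3 -2.661 -6.545 = 342.094 m.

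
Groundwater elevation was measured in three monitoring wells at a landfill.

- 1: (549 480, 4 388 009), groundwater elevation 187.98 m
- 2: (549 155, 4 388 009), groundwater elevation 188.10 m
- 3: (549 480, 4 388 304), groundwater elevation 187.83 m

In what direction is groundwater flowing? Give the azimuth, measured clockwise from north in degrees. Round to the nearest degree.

∂h/∂x = (188.10 − 187.98) / (549155 − 549480) = -0.0003692
∂h/∂y = (187.83 − 187.98) / (4388304 − 4388009) = -0.0005085
Flow direction (−∇h) has components (+0.0003692 E, +0.0005085 N).
Azimuth = atan2(E, N) = atan2(+0.0003692, +0.0005085) = 36.0° ≈ 036°.

036°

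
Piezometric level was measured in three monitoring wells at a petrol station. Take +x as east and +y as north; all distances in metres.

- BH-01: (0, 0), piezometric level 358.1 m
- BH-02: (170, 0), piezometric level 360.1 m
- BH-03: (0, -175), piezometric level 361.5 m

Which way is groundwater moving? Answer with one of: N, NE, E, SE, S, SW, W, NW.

NW

∂h/∂x = (360.1 − 358.1) / (170 − 0) = +0.01176
∂h/∂y = (361.5 − 358.1) / (-175 − 0) = -0.01943
Flow = −∇h = (-0.01176 east, +0.01943 north), which points northwest.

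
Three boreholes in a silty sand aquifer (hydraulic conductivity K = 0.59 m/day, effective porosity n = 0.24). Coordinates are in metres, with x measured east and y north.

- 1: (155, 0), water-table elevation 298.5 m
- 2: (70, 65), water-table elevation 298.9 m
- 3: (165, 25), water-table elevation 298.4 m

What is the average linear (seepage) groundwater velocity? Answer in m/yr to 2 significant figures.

5.5 m/yr

Differences from 1: to 2 (Δx, Δy, Δh) = (-85, 65, +0.4); to 3 = (10, 25, -0.1).
Solve a·Δx + b·Δy = Δh: det = (-85)·25 − 10·65 = -2775.
∂h/∂x = [(+0.4)·25 − (-0.1)·65] / -2775 = -0.005946
∂h/∂y = [(-85)·(-0.1) − 10·(+0.4)] / -2775 = -0.001622
|∇h| = √(-0.005946² + -0.001622²) = 0.006163
Seepage velocity v = K·i/n = 0.59 × 0.006163 / 0.24 = 0.01515 m/day = 5.534 m/yr.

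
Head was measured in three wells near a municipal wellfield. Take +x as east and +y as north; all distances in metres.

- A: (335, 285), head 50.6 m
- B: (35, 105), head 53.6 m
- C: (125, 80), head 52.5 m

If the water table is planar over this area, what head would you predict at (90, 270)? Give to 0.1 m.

With h = a·x + b·y + c and A as origin, the differences give:
  (-300)·a + (-180)·b = +3.0
  (-210)·a + (-205)·b = +1.9
Eliminate b (×(-205) and ×(-180), subtract): 23700·a = -273.00 → a = ∂h/∂x = -0.01152
Back-substitute: b = ∂h/∂y = +0.002532.
h(90, 270) = 50.6 + (-0.01152)·(-245) + (+0.002532)·(-15) = 50.6 +2.822 -0.038 = 53.384 m.

53.4 m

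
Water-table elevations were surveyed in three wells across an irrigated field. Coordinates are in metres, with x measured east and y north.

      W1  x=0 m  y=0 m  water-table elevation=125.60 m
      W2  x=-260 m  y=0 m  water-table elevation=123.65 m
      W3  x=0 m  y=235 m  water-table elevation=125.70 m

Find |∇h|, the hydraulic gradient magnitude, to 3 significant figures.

∂h/∂x = (123.65 − 125.60) / (-260 − 0) = +0.007500
∂h/∂y = (125.70 − 125.60) / (235 − 0) = +0.0004255
|∇h| = √(0.007500² + 0.0004255²) = 0.007512

0.00751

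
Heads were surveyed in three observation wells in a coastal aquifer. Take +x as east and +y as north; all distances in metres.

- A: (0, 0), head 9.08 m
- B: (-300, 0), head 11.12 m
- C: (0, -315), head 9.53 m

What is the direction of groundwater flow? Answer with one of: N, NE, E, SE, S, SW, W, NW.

E

∂h/∂x = (11.12 − 9.08) / (-300 − 0) = -0.006800
∂h/∂y = (9.53 − 9.08) / (-315 − 0) = -0.001429
Flow = −∇h = (+0.006800 east, +0.001429 north), which points east.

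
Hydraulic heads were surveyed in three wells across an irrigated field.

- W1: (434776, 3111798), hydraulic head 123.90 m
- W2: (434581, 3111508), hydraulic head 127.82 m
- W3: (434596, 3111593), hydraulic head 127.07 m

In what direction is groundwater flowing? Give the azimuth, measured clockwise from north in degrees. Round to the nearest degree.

053°

Three-point gradient (reference W1): Δ to W2 = (-195, -290, +3.92), Δ to W3 = (-180, -205, +3.17).
∂h/∂x = -0.009464, ∂h/∂y = -0.007153 (det = -12225).
Flow direction (−∇h) has components (+0.009464 E, +0.007153 N).
Azimuth = atan2(E, N) = atan2(+0.009464, +0.007153) = 52.9° ≈ 053°.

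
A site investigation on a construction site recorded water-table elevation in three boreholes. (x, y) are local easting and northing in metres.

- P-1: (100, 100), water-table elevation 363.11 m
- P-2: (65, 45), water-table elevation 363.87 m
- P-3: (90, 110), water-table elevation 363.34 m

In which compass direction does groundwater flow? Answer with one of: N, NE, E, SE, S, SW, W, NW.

E

Three-point gradient (reference P-1): Δ to P-2 = (-35, -55, +0.76), Δ to P-3 = (-10, 10, +0.23).
∂h/∂x = -0.02250, ∂h/∂y = +0.0005000 (det = -900).
Flow = −∇h = (+0.02250 east, -0.0005000 north), which points east.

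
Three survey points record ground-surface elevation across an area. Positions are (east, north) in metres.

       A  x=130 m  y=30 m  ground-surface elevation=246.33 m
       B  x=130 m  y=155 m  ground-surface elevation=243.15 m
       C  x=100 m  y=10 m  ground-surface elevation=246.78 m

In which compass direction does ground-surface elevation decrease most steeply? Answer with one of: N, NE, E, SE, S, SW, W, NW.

N

Taking A as reference: B−A = (0, 125, -3.18); C−A = (-30, -20, +0.45).
Determinant of the coordinate differences = 0·(-20) − (-30)·125 = 3750.
∂z/∂x = [(-3.18)·(-20) − (+0.45)·125] / 3750 = +0.001960
∂z/∂y = [0·(+0.45) − (-30)·(-3.18)] / 3750 = -0.02544
Steepest decrease is along −∇f = (-0.001960 E, +0.02544 N) → north.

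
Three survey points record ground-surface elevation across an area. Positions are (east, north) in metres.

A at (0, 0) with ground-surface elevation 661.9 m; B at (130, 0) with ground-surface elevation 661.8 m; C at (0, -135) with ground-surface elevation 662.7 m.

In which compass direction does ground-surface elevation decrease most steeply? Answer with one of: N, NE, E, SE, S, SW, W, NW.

∂z/∂x = (661.8 − 661.9) / (130 − 0) = -0.0007692
∂z/∂y = (662.7 − 661.9) / (-135 − 0) = -0.005926
Steepest decrease is along −∇f = (+0.0007692 E, +0.005926 N) → north.

N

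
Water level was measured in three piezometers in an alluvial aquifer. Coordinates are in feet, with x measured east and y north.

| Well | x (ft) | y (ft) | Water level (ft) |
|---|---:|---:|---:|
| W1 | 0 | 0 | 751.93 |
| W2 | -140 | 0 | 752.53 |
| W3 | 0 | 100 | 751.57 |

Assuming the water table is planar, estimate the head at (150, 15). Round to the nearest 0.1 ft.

∂h/∂x = (752.53 − 751.93) / (-140 − 0) = -0.004286
∂h/∂y = (751.57 − 751.93) / (100 − 0) = -0.003600
h(150, 15) = 751.93 + (-0.004286)·(150) + (-0.003600)·(15) = 751.93 -0.643 -0.054 = 751.233 ft.

751.2 ft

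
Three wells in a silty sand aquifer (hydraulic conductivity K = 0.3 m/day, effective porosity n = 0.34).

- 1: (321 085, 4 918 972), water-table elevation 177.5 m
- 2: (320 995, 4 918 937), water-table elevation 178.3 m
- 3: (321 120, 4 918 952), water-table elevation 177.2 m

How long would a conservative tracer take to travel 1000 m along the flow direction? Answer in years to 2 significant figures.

Three-point gradient (reference 1): Δ to 2 = (-90, -35, +0.8), Δ to 3 = (35, -20, -0.3).
∂h/∂x = -0.008760, ∂h/∂y = -0.0003306 (det = 3025).
|∇h| = √(-0.008760² + -0.0003306²) = 0.008766
Seepage velocity v = K·i/n = 0.3 × 0.008766 / 0.34 = 0.007735 m/day.
t = 1000 / 0.007735 = 1.293e+05 days = 354 years.

350 years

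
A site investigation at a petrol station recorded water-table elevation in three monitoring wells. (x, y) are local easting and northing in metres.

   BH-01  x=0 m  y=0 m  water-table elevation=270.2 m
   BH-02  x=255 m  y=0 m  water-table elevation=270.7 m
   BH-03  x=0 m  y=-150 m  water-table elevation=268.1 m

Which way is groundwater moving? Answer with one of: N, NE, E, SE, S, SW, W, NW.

∂h/∂x = (270.7 − 270.2) / (255 − 0) = +0.001961
∂h/∂y = (268.1 − 270.2) / (-150 − 0) = +0.01400
Flow = −∇h = (-0.001961 east, -0.01400 north), which points south.

S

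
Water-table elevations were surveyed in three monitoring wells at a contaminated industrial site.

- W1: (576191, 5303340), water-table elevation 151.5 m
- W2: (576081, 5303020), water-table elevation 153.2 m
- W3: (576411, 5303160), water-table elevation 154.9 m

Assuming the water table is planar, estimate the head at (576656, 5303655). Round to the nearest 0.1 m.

152.9 m

Three-point gradient (reference W1): Δ to W2 = (-110, -320, +1.7), Δ to W3 = (220, -180, +3.4).
∂h/∂x = +0.008670, ∂h/∂y = -0.008293 (det = 90200).
h(576656, 5303655) = 151.5 + (+0.008670)·(465) + (-0.008293)·(315) = 151.5 +4.031 -2.612 = 152.919 m.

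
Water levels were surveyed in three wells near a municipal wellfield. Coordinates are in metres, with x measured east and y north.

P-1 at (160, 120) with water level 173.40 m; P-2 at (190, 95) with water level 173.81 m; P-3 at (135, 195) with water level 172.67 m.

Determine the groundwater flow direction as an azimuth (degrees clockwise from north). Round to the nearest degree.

With h = a·x + b·y + c and P-1 as origin, the differences give:
  30·a + (-25)·b = +0.41
  (-25)·a + 75·b = -0.73
Eliminate b (×75 and ×(-25), subtract): 1625·a = 12.500 → a = ∂h/∂x = +0.007692
Back-substitute: b = ∂h/∂y = -0.007169.
Flow direction (−∇h) has components (-0.007692 E, +0.007169 N).
Azimuth = atan2(E, N) = atan2(-0.007692, +0.007169) = 313.0° ≈ 313°.

313°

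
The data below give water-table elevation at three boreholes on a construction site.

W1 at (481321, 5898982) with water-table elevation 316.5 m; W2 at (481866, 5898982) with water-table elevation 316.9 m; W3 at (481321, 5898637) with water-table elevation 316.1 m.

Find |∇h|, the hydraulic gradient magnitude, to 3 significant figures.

0.00137

∂h/∂x = (316.9 − 316.5) / (481866 − 481321) = +0.0007339
∂h/∂y = (316.1 − 316.5) / (5898637 − 5898982) = +0.001159
|∇h| = √(0.0007339² + 0.001159²) = 0.001372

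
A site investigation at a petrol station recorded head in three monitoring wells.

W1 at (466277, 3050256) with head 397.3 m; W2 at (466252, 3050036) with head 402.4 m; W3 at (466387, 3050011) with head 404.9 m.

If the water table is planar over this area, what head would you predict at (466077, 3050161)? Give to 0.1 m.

Taking W1 as reference: W2−W1 = (-25, -220, +5.1); W3−W1 = (110, -245, +7.6).
Solve a·Δx + b·Δy = Δh: det = (-25)·(-245) − 110·(-220) = 30325.
∂h/∂x = [(+5.1)·(-245) − (+7.6)·(-220)] / 30325 = +0.01393
∂h/∂y = [(-25)·(+7.6) − 110·(+5.1)] / 30325 = -0.02477
h(466077, 3050161) = 397.3 + (+0.01393)·(-200) + (-0.02477)·(-95) = 397.3 -2.786 +2.353 = 396.866 m.

396.9 m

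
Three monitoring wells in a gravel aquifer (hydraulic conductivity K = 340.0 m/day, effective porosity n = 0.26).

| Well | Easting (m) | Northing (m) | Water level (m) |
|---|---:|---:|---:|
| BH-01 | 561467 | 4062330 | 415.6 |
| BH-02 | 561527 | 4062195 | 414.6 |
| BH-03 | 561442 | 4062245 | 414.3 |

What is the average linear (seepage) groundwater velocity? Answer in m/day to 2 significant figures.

Taking BH-01 as reference: BH-02−BH-01 = (60, -135, -1.0); BH-03−BH-01 = (-25, -85, -1.3).
Determinant of the coordinate differences = 60·(-85) − (-25)·(-135) = -8475.
∂h/∂x = [(-1.0)·(-85) − (-1.3)·(-135)] / -8475 = +0.01068
∂h/∂y = [60·(-1.3) − (-25)·(-1.0)] / -8475 = +0.01215
|∇h| = √(0.01068² + 0.01215²) = 0.01618
Seepage velocity v = K·i/n = 340.0 × 0.01618 / 0.26 = 21.16 m/day.

21 m/day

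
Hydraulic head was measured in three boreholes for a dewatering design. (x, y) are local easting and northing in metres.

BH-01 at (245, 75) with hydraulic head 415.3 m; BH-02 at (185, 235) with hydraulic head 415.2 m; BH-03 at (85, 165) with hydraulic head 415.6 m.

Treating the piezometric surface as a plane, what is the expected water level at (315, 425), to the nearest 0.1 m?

414.5 m

With h = a·x + b·y + c and BH-01 as origin, the differences give:
  (-60)·a + 160·b = -0.1
  (-160)·a + 90·b = +0.3
Eliminate b (×90 and ×160, subtract): 20200·a = -57.00 → a = ∂h/∂x = -0.002822
Back-substitute: b = ∂h/∂y = -0.001683.
h(315, 425) = 415.3 + (-0.002822)·(70) + (-0.001683)·(350) = 415.3 -0.198 -0.589 = 414.513 m.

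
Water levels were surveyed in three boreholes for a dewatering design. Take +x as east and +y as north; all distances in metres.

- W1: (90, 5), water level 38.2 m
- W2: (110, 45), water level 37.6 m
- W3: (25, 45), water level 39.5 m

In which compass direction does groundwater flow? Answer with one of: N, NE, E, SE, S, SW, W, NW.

E

Taking W1 as reference: W2−W1 = (20, 40, -0.6); W3−W1 = (-65, 40, +1.3).
Determinant of the coordinate differences = 20·40 − (-65)·40 = 3400.
∂h/∂x = [(-0.6)·40 − (+1.3)·40] / 3400 = -0.02235
∂h/∂y = [20·(+1.3) − (-65)·(-0.6)] / 3400 = -0.003824
Flow = −∇h = (+0.02235 east, +0.003824 north), which points east.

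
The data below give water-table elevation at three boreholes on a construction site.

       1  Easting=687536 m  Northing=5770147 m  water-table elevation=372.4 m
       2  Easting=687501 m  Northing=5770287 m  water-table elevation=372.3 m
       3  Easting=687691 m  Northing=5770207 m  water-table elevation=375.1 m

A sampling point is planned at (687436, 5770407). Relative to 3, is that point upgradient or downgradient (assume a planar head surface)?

downgradient

Taking 1 as reference: 2−1 = (-35, 140, -0.1); 3−1 = (155, 60, +2.7).
Determinant of the coordinate differences = (-35)·60 − 155·140 = -23800.
∂h/∂x = [(-0.1)·60 − (+2.7)·140] / -23800 = +0.01613
∂h/∂y = [(-35)·(+2.7) − 155·(-0.1)] / -23800 = +0.003319
Head at (687436, 5770407) = 372.4 + (+0.01613)·(-100) + (+0.003319)·(260) = 371.65 m.
That is lower than the 375.1 m at 3, so the point is downgradient.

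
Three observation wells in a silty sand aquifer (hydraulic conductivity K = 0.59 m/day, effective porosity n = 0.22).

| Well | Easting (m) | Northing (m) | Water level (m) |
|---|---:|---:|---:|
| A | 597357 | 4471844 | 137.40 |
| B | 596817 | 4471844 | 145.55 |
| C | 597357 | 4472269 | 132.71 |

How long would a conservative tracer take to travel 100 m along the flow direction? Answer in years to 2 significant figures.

∂h/∂x = (145.55 − 137.40) / (596817 − 597357) = -0.01509
∂h/∂y = (132.71 − 137.40) / (4472269 − 4471844) = -0.01104
|∇h| = √(-0.01509² + -0.01104²) = 0.0187
Seepage velocity v = K·i/n = 0.59 × 0.0187 / 0.22 = 0.05015 m/day.
t = 100 / 0.05015 = 1994 days = 5.46 years.

5.5 years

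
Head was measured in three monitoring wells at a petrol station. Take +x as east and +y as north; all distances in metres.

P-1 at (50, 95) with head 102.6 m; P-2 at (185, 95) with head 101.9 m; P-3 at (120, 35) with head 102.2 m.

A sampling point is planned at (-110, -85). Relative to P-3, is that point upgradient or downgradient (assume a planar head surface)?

Differences from P-1: to P-2 (Δx, Δy, Δh) = (135, 0, -0.7); to P-3 = (70, -60, -0.4).
Determinant of the coordinate differences = 135·(-60) − 70·0 = -8100.
∂h/∂x = [(-0.7)·(-60) − (-0.4)·0] / -8100 = -0.005185
∂h/∂y = [135·(-0.4) − 70·(-0.7)] / -8100 = +0.0006173
Head at (-110, -85) = 102.6 + (-0.005185)·(-160) + (+0.0006173)·(-180) = 103.32 m.
That is higher than the 102.2 m at P-3, so the point is upgradient.

upgradient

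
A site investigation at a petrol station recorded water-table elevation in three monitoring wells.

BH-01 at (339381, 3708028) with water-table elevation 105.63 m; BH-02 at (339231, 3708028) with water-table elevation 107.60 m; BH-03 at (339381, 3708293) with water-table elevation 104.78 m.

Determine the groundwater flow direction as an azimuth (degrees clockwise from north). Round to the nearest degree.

076°

∂h/∂x = (107.60 − 105.63) / (339231 − 339381) = -0.01313
∂h/∂y = (104.78 − 105.63) / (3708293 − 3708028) = -0.003208
Flow direction (−∇h) has components (+0.01313 E, +0.003208 N).
Azimuth = atan2(E, N) = atan2(+0.01313, +0.003208) = 76.3° ≈ 076°.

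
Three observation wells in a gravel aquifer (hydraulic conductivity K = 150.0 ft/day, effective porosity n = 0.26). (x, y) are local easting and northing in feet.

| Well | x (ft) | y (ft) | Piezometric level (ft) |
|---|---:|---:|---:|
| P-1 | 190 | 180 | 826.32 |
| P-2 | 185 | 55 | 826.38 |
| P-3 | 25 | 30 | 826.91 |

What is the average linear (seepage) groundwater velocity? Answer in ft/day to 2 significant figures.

1.9 ft/day

Taking P-1 as reference: P-2−P-1 = (-5, -125, +0.06); P-3−P-1 = (-165, -150, +0.59).
Solve a·Δx + b·Δy = Δh: det = (-5)·(-150) − (-165)·(-125) = -19875.
∂h/∂x = [(+0.06)·(-150) − (+0.59)·(-125)] / -19875 = -0.003258
∂h/∂y = [(-5)·(+0.59) − (-165)·(+0.06)] / -19875 = -0.0003497
|∇h| = √(-0.003258² + -0.0003497²) = 0.003277
Seepage velocity v = K·i/n = 150.0 × 0.003277 / 0.26 = 1.891 ft/day.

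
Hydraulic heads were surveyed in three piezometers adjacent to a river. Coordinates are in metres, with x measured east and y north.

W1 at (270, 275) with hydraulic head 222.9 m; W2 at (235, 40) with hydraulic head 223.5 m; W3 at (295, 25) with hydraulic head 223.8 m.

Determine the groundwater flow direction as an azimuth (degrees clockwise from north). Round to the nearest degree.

307°

Taking W1 as reference: W2−W1 = (-35, -235, +0.6); W3−W1 = (25, -250, +0.9).
Determinant of the coordinate differences = (-35)·(-250) − 25·(-235) = 14625.
∂h/∂x = [(+0.6)·(-250) − (+0.9)·(-235)] / 14625 = +0.004205
∂h/∂y = [(-35)·(+0.9) − 25·(+0.6)] / 14625 = -0.003179
Flow direction (−∇h) has components (-0.004205 E, +0.003179 N).
Azimuth = atan2(E, N) = atan2(-0.004205, +0.003179) = 307.1° ≈ 307°.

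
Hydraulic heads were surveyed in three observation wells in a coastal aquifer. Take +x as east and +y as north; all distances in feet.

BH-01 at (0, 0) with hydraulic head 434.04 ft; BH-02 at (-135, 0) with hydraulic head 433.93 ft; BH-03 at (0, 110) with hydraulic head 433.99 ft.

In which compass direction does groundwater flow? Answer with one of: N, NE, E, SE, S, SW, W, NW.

NW

∂h/∂x = (433.93 − 434.04) / (-135 − 0) = +0.0008148
∂h/∂y = (433.99 − 434.04) / (110 − 0) = -0.0004545
Flow = −∇h = (-0.0008148 east, +0.0004545 north), which points northwest.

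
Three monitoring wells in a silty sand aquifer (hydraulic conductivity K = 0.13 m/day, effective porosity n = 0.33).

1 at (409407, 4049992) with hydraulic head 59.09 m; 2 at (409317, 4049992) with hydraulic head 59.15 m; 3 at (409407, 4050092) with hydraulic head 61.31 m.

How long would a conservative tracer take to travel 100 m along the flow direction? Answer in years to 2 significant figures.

∂h/∂x = (59.15 − 59.09) / (409317 − 409407) = -0.0006667
∂h/∂y = (61.31 − 59.09) / (4050092 − 4049992) = +0.02220
|∇h| = √(-0.0006667² + 0.02220²) = 0.02221
Seepage velocity v = K·i/n = 0.13 × 0.02221 / 0.33 = 0.008749 m/day.
t = 100 / 0.008749 = 1.143e+04 days = 31.3 years.

31 years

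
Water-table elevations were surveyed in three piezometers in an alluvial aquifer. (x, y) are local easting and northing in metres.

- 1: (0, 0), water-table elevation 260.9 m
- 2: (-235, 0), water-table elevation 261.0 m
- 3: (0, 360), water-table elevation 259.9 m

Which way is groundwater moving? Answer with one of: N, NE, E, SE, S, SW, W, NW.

N

∂h/∂x = (261.0 − 260.9) / (-235 − 0) = -0.0004255
∂h/∂y = (259.9 − 260.9) / (360 − 0) = -0.002778
Flow = −∇h = (+0.0004255 east, +0.002778 north), which points north.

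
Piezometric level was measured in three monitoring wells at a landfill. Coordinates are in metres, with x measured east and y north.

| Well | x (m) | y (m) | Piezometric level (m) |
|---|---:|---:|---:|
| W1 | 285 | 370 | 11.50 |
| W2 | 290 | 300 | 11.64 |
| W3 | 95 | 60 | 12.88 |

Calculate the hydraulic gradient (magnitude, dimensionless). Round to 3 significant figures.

0.00423

With h = a·x + b·y + c and W1 as origin, the differences give:
  5·a + (-70)·b = +0.14
  (-190)·a + (-310)·b = +1.38
Eliminate b (×(-310) and ×(-70), subtract): -14850·a = 53.200 → a = ∂h/∂x = -0.003582
Back-substitute: b = ∂h/∂y = -0.002256.
|∇h| = √(-0.003582² + -0.002256²) = 0.004233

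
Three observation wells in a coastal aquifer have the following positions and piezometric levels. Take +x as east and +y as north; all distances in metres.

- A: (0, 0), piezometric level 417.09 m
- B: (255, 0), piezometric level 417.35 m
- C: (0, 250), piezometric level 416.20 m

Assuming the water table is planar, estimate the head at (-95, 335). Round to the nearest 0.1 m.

415.8 m

∂h/∂x = (417.35 − 417.09) / (255 − 0) = +0.001020
∂h/∂y = (416.20 − 417.09) / (250 − 0) = -0.003560
h(-95, 335) = 417.09 + (+0.001020)·(-95) + (-0.003560)·(335) = 417.09 -0.097 -1.193 = 415.801 m.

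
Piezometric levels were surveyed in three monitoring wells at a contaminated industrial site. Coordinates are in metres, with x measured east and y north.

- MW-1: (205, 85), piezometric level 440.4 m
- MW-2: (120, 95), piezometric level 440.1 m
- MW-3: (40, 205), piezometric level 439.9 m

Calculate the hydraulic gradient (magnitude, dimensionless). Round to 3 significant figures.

With h = a·x + b·y + c and MW-1 as origin, the differences give:
  (-85)·a + 10·b = -0.3
  (-165)·a + 120·b = -0.5
Eliminate b (×120 and ×10, subtract): -8550·a = -31.00 → a = ∂h/∂x = +0.003626
Back-substitute: b = ∂h/∂y = +0.0008187.
|∇h| = √(0.003626² + 0.0008187²) = 0.003717

0.00372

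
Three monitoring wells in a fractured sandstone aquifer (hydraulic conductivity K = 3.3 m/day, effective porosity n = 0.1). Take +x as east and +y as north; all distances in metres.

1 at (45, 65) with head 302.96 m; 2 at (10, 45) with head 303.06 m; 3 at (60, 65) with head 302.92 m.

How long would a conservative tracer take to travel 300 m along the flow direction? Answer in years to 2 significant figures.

Three-point gradient (reference 1): Δ to 2 = (-35, -20, +0.10), Δ to 3 = (15, 0, -0.04).
∂h/∂x = -0.002667, ∂h/∂y = -0.0003333 (det = 300).
|∇h| = √(-0.002667² + -0.0003333²) = 0.002688
Seepage velocity v = K·i/n = 3.3 × 0.002688 / 0.1 = 0.0887 m/day.
t = 300 / 0.0887 = 3382 days = 9.26 years.

9.3 years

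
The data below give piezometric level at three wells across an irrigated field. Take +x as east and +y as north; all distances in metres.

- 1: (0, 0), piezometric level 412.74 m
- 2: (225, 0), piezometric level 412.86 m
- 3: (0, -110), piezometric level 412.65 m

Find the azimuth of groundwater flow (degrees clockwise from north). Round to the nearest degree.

∂h/∂x = (412.86 − 412.74) / (225 − 0) = +0.0005333
∂h/∂y = (412.65 − 412.74) / (-110 − 0) = +0.0008182
Flow direction (−∇h) has components (-0.0005333 E, -0.0008182 N).
Azimuth = atan2(E, N) = atan2(-0.0005333, -0.0008182) = 213.1° ≈ 213°.

213°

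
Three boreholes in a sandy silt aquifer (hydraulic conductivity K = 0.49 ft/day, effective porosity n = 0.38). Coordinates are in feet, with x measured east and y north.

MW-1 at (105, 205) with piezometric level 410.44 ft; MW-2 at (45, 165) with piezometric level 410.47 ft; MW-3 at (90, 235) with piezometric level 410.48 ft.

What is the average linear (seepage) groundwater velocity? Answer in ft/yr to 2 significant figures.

Three-point gradient (reference MW-1): Δ to MW-2 = (-60, -40, +0.03), Δ to MW-3 = (-15, 30, +0.04).
∂h/∂x = -0.001042, ∂h/∂y = +0.0008125 (det = -2400).
|∇h| = √(-0.001042² + 0.0008125²) = 0.001321
Seepage velocity v = K·i/n = 0.49 × 0.001321 / 0.38 = 0.001703 ft/day = 0.622 ft/yr.

0.62 ft/yr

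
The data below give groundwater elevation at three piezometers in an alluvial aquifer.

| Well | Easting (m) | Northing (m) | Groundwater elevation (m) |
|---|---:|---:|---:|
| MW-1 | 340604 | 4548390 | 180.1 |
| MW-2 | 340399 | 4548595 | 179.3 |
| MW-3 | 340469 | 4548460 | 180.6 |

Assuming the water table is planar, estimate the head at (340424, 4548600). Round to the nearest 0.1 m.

Taking MW-1 as reference: MW-2−MW-1 = (-205, 205, -0.8); MW-3−MW-1 = (-135, 70, +0.5).
Solve a·Δx + b·Δy = Δh: det = (-205)·70 − (-135)·205 = 13325.
∂h/∂x = [(-0.8)·70 − (+0.5)·205] / 13325 = -0.01189
∂h/∂y = [(-205)·(+0.5) − (-135)·(-0.8)] / 13325 = -0.01580
h(340424, 4548600) = 180.1 + (-0.01189)·(-180) + (-0.01580)·(210) = 180.1 +2.141 -3.317 = 178.924 m.

178.9 m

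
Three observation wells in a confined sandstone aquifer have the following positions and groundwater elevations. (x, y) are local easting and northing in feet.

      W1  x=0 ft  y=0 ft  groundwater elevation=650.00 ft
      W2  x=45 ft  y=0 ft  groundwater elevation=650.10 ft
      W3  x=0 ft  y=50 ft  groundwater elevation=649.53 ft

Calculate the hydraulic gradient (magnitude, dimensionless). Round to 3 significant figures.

0.00966

∂h/∂x = (650.10 − 650.00) / (45 − 0) = +0.002222
∂h/∂y = (649.53 − 650.00) / (50 − 0) = -0.009400
|∇h| = √(0.002222² + -0.009400²) = 0.009659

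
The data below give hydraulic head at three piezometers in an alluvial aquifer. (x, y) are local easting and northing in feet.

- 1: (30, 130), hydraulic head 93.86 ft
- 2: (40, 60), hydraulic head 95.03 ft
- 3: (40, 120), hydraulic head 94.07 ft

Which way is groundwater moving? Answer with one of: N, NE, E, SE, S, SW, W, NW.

N

Differences from 1: to 2 (Δx, Δy, Δh) = (10, -70, +1.17); to 3 = (10, -10, +0.21).
Solve a·Δx + b·Δy = Δh: det = 10·(-10) − 10·(-70) = 600.
∂h/∂x = [(+1.17)·(-10) − (+0.21)·(-70)] / 600 = +0.005000
∂h/∂y = [10·(+0.21) − 10·(+1.17)] / 600 = -0.01600
Flow = −∇h = (-0.005000 east, +0.01600 north), which points north.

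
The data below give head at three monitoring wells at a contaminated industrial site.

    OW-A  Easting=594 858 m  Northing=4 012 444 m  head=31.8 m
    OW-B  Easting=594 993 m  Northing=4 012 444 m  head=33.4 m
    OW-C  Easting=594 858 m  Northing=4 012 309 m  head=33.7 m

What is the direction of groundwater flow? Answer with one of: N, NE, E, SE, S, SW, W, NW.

∂h/∂x = (33.4 − 31.8) / (594993 − 594858) = +0.01185
∂h/∂y = (33.7 − 31.8) / (4012309 − 4012444) = -0.01407
Flow = −∇h = (-0.01185 east, +0.01407 north), which points northwest.

NW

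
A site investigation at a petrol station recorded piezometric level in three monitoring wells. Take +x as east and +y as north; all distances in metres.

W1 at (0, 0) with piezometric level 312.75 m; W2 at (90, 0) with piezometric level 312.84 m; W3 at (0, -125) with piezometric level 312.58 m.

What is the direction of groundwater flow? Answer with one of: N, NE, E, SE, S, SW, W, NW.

∂h/∂x = (312.84 − 312.75) / (90 − 0) = +0.0010000
∂h/∂y = (312.58 − 312.75) / (-125 − 0) = +0.001360
Flow = −∇h = (-0.0010000 east, -0.001360 north), which points southwest.

SW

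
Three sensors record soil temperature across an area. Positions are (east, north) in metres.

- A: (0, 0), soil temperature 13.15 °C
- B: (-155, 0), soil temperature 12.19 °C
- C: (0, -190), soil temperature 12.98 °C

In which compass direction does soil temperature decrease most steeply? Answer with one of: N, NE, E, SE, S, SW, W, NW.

∂T/∂x = (12.19 − 13.15) / (-155 − 0) = +0.006194
∂T/∂y = (12.98 − 13.15) / (-190 − 0) = +0.0008947
Steepest decrease is along −∇f = (-0.006194 E, -0.0008947 N) → west.

W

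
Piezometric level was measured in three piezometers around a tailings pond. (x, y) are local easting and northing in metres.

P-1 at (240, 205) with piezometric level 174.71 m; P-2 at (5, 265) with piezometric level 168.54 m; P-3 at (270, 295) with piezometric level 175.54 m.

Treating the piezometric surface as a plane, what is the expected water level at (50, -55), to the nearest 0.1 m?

Differences from P-1: to P-2 (Δx, Δy, Δh) = (-235, 60, -6.17); to P-3 = (30, 90, +0.83).
Solve a·Δx + b·Δy = Δh: det = (-235)·90 − 30·60 = -22950.
∂h/∂x = [(-6.17)·90 − (+0.83)·60] / -22950 = +0.02637
∂h/∂y = [(-235)·(+0.83) − 30·(-6.17)] / -22950 = +0.0004336
h(50, -55) = 174.71 + (+0.02637)·(-190) + (+0.0004336)·(-260) = 174.71 -5.010 -0.113 = 169.588 m.

169.6 m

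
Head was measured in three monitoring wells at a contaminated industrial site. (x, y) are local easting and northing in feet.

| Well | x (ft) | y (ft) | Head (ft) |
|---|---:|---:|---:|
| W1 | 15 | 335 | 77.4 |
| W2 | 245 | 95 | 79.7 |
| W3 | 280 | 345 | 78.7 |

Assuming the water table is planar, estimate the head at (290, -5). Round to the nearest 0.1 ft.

Differences from W1: to W2 (Δx, Δy, Δh) = (230, -240, +2.3); to W3 = (265, 10, +1.3).
Solve a·Δx + b·Δy = Δh: det = 230·10 − 265·(-240) = 65900.
∂h/∂x = [(+2.3)·10 − (+1.3)·(-240)] / 65900 = +0.005083
∂h/∂y = [230·(+1.3) − 265·(+2.3)] / 65900 = -0.004712
h(290, -5) = 77.4 + (+0.005083)·(275) + (-0.004712)·(-340) = 77.4 +1.398 +1.602 = 80.400 ft.

80.4 ft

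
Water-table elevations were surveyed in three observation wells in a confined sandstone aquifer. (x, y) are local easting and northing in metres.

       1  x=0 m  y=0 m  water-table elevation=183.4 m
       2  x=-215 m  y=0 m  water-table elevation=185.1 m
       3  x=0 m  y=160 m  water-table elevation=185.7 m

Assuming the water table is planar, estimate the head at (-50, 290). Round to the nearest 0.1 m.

188.0 m

∂h/∂x = (185.1 − 183.4) / (-215 − 0) = -0.007907
∂h/∂y = (185.7 − 183.4) / (160 − 0) = +0.01437
h(-50, 290) = 183.4 + (-0.007907)·(-50) + (+0.01437)·(290) = 183.4 +0.395 +4.169 = 187.964 m.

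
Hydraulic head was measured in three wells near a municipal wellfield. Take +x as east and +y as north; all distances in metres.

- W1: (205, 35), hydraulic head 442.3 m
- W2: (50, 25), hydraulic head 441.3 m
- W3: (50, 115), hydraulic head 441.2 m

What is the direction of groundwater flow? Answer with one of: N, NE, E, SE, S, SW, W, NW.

W

Taking W1 as reference: W2−W1 = (-155, -10, -1.0); W3−W1 = (-155, 80, -1.1).
Solve a·Δx + b·Δy = Δh: det = (-155)·80 − (-155)·(-10) = -13950.
∂h/∂x = [(-1.0)·80 − (-1.1)·(-10)] / -13950 = +0.006523
∂h/∂y = [(-155)·(-1.1) − (-155)·(-1.0)] / -13950 = -0.001111
Flow = −∇h = (-0.006523 east, +0.001111 north), which points west.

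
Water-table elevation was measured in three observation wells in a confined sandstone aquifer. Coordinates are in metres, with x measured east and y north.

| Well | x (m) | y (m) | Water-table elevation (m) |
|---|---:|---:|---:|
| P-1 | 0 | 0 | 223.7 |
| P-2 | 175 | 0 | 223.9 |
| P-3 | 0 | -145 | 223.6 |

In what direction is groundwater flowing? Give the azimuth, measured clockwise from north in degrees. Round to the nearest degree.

∂h/∂x = (223.9 − 223.7) / (175 − 0) = +0.001143
∂h/∂y = (223.6 − 223.7) / (-145 − 0) = +0.0006897
Flow direction (−∇h) has components (-0.001143 E, -0.0006897 N).
Azimuth = atan2(E, N) = atan2(-0.001143, -0.0006897) = 238.9° ≈ 239°.

239°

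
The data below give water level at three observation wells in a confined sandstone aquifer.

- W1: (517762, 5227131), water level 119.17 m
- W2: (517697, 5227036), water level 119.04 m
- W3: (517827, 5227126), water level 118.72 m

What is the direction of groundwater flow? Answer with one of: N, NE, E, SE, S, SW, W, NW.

SE

Taking W1 as reference: W2−W1 = (-65, -95, -0.13); W3−W1 = (65, -5, -0.45).
Solve a·Δx + b·Δy = Δh: det = (-65)·(-5) − 65·(-95) = 6500.
∂h/∂x = [(-0.13)·(-5) − (-0.45)·(-95)] / 6500 = -0.006477
∂h/∂y = [(-65)·(-0.45) − 65·(-0.13)] / 6500 = +0.005800
Flow = −∇h = (+0.006477 east, -0.005800 north), which points southeast.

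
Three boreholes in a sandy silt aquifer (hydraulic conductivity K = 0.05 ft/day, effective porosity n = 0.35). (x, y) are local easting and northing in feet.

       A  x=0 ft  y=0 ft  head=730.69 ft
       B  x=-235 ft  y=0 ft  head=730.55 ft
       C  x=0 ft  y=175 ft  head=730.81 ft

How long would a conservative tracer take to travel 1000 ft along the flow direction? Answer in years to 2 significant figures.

∂h/∂x = (730.55 − 730.69) / (-235 − 0) = +0.0005957
∂h/∂y = (730.81 − 730.69) / (175 − 0) = +0.0006857
|∇h| = √(0.0005957² + 0.0006857²) = 0.0009083
Seepage velocity v = K·i/n = 0.05 × 0.0009083 / 0.35 = 0.0001298 ft/day.
t = 1000 / 0.0001298 = 7.704e+06 days = 2.11e+04 years.

21000 years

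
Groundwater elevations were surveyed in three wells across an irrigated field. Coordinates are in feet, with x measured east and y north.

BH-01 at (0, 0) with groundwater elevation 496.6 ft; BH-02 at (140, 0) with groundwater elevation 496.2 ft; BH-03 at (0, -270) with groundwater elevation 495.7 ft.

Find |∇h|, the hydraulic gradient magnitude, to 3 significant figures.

∂h/∂x = (496.2 − 496.6) / (140 − 0) = -0.002857
∂h/∂y = (495.7 − 496.6) / (-270 − 0) = +0.003333
|∇h| = √(-0.002857² + 0.003333²) = 0.00439

0.00439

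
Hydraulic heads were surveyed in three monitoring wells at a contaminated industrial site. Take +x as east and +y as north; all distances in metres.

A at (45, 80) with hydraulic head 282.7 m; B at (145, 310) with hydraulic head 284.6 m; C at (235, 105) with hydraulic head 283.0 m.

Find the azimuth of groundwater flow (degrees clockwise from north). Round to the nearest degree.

Differences from A: to B (Δx, Δy, Δh) = (100, 230, +1.9); to C = (190, 25, +0.3).
Determinant of the coordinate differences = 100·25 − 190·230 = -41200.
∂h/∂x = [(+1.9)·25 − (+0.3)·230] / -41200 = +0.0005218
∂h/∂y = [100·(+0.3) − 190·(+1.9)] / -41200 = +0.008034
Flow direction (−∇h) has components (-0.0005218 E, -0.008034 N).
Azimuth = atan2(E, N) = atan2(-0.0005218, -0.008034) = 183.7° ≈ 184°.

184°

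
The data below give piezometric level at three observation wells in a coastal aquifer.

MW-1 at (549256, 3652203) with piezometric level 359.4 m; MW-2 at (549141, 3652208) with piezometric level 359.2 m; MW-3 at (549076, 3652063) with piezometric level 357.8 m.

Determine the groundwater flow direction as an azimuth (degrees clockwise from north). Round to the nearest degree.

194°

With h = a·x + b·y + c and MW-1 as origin, the differences give:
  (-115)·a + 5·b = -0.2
  (-180)·a + (-140)·b = -1.6
Eliminate b (×(-140) and ×5, subtract): 17000·a = 36.00 → a = ∂h/∂x = +0.002118
Back-substitute: b = ∂h/∂y = +0.008706.
Flow direction (−∇h) has components (-0.002118 E, -0.008706 N).
Azimuth = atan2(E, N) = atan2(-0.002118, -0.008706) = 193.7° ≈ 194°.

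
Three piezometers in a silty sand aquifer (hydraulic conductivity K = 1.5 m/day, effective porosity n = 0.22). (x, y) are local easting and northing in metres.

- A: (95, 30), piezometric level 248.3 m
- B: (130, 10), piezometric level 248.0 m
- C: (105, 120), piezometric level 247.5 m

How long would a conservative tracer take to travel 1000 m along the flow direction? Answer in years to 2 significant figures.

With h = a·x + b·y + c and A as origin, the differences give:
  35·a + (-20)·b = -0.3
  10·a + 90·b = -0.8
Eliminate b (×90 and ×(-20), subtract): 3350·a = -43.00 → a = ∂h/∂x = -0.01284
Back-substitute: b = ∂h/∂y = -0.007463.
|∇h| = √(-0.01284² + -0.007463²) = 0.01485
Seepage velocity v = K·i/n = 1.5 × 0.01485 / 0.22 = 0.1012 m/day.
t = 1000 / 0.1012 = 9881 days = 27.1 years.

27 years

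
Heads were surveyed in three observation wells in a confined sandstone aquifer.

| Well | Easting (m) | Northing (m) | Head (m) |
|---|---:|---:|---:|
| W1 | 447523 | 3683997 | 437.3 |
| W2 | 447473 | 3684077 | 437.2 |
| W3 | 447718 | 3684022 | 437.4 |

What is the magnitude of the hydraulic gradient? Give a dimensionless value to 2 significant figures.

Taking W1 as reference: W2−W1 = (-50, 80, -0.1); W3−W1 = (195, 25, +0.1).
Determinant of the coordinate differences = (-50)·25 − 195·80 = -16850.
∂h/∂x = [(-0.1)·25 − (+0.1)·80] / -16850 = +0.0006231
∂h/∂y = [(-50)·(+0.1) − 195·(-0.1)] / -16850 = -0.0008605
|∇h| = √(0.0006231² + -0.0008605²) = 0.001062

0.0011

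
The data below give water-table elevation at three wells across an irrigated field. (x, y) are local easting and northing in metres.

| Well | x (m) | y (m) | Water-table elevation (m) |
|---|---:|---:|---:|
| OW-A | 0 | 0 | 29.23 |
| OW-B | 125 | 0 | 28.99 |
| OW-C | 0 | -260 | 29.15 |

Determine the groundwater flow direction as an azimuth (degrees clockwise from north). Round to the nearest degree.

099°

∂h/∂x = (28.99 − 29.23) / (125 − 0) = -0.001920
∂h/∂y = (29.15 − 29.23) / (-260 − 0) = +0.0003077
Flow direction (−∇h) has components (+0.001920 E, -0.0003077 N).
Azimuth = atan2(E, N) = atan2(+0.001920, -0.0003077) = 99.1° ≈ 099°.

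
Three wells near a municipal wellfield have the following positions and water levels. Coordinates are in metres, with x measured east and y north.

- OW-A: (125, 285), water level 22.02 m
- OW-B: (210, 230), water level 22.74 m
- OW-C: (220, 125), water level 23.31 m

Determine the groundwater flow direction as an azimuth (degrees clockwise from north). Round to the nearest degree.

Three-point gradient (reference OW-A): Δ to OW-B = (85, -55, +0.72), Δ to OW-C = (95, -160, +1.29).
∂h/∂x = +0.005284, ∂h/∂y = -0.004925 (det = -8375).
Flow direction (−∇h) has components (-0.005284 E, +0.004925 N).
Azimuth = atan2(E, N) = atan2(-0.005284, +0.004925) = 313.0° ≈ 313°.

313°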